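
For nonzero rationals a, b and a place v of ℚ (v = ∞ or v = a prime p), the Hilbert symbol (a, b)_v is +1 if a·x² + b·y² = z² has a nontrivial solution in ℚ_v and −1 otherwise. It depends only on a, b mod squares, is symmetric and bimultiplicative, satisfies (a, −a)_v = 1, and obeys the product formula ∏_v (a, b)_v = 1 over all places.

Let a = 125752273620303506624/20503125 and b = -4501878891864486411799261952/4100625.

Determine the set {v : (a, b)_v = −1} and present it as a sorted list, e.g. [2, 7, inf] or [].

[5, 17]

Mod squares: a ≡ 4495, b ≡ -323. Check v ∈ {∞, 2, 3, 5, 7, 17, 19, 23, 29, 31}.
v=31: a=31^3·(≡30), b=31^4·(≡1) mod 31; (30|31)=-1, (1|31)=+1; (−1)^{3·4·15}·(-1)^4·(+1)^3 = +1.
v=17: a=17^2·(≡5), b=17^3·(≡4) mod 17; (5|17)=-1, (4|17)=+1; (−1)^{2·3·8}·(-1)^3·(+1)^2 = -1.
v=5: a=5^-5·(≡4), b=5^-4·(≡3) mod 5; (4|5)=+1, (3|5)=-1; (−1)^{-5·-4·2}·(+1)^-4·(-1)^-5 = -1.
v=∞: 4495 > 0 and -323 < 0  ⇒  (a,b)_∞ = +1.
v=3: a=3^-8·(≡1), b=3^-8·(≡1) mod 3; (1|3)=+1, (1|3)=+1; (−1)^{-8·-8·1}·(+1)^-8·(+1)^-8 = +1.
v=2: v_2(a)=6, v_2(b)=8; units ≡ 7, 5 (mod 8); ε·ε+αω+βω = 1·0+6·1+8·0 ≡ 0  ⇒  (a,b)_2 = +1.
v=29: a=29^3·(≡18), b=29^2·(≡16) mod 29; (18|29)=-1, (16|29)=+1; (−1)^{3·2·14}·(-1)^2·(+1)^3 = +1.
v=23: a=23^2·(≡22), b=23^4·(≡11) mod 23; (22|23)=-1, (11|23)=-1; (−1)^{2·4·11}·(-1)^4·(-1)^2 = +1.
v=7: a=7^2·(≡4), b=7^4·(≡6) mod 7; (4|7)=+1, (6|7)=-1; (−1)^{2·4·3}·(+1)^4·(-1)^2 = +1.
v=19: a=19^2·(≡9), b=19^3·(≡13) mod 19; (9|19)=+1, (13|19)=-1; (−1)^{2·3·9}·(+1)^3·(-1)^2 = +1.
(4495, -323 / ℚ) ramifies at {5, 17}: a division algebra.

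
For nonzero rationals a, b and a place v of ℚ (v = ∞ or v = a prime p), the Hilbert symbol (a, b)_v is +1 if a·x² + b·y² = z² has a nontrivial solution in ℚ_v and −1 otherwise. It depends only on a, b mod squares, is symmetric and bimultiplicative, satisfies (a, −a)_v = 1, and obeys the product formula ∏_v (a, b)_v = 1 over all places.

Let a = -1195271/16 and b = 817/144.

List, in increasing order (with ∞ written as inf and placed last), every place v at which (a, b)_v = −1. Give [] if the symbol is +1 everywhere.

(a, b) ≡ (-3311, 817) mod (ℚ^×)²; places V = {2, 3, 7, 11, 19, 43, ∞}.
(a,b)_2: α=-4, β=-4; u≡1, v≡1 (mod 8); ε(u)ε(v)=0·0, αω(v)=-4·0, βω(u)=-4·0; sum ≡ 0  ⇒  +1.
(a,b)_∞: sgn(-3311)=−, sgn(817)=+, so +1.
(a,b)_43: α=1, u≡23; β=1, v≡7 (mod 43); (23|43)=+1, (7|43)=-1; sign (−1)^1·+1^1·-1^1 = +1.
(a,b)_7: α=1, u≡6; β=0, v≡3 (mod 7); (6|7)=-1, (3|7)=-1; sign (−1)^0·-1^0·-1^1 = -1.
(a,b)_11: α=1, u≡6; β=0, v≡3 (mod 11); (6|11)=-1, (3|11)=+1; sign (−1)^0·-1^0·+1^1 = +1.
(a,b)_3: α=0, u≡1; β=-2, v≡1 (mod 3); (1|3)=+1, (1|3)=+1; sign (−1)^0·+1^-2·+1^0 = +1.
(a,b)_19: α=2, u≡8; β=1, v≡16 (mod 19); (8|19)=-1, (16|19)=+1; sign (−1)^0·-1^1·+1^2 = -1.
|Ram(-3311, 817)| = 2, even; anisotropic at {7, 19}.

[7, 19]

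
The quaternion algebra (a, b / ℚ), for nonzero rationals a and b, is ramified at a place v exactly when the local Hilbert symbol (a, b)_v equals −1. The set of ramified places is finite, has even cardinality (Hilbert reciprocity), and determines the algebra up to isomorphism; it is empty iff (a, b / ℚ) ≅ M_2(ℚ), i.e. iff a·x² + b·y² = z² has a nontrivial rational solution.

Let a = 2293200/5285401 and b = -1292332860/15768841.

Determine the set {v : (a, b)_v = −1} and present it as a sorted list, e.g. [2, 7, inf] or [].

Mod squares: a ≡ 13, b ≡ -15. Check v ∈ {∞, 2, 3, 5, 7, 11, 13, 17, 19}.
v=∞: 13 > 0 and -15 < 0  ⇒  (a,b)_∞ = +1.
v=5: a=5^2·(≡3), b=5^1·(≡3) mod 5; (3|5)=-1, (3|5)=-1; (−1)^{2·1·2}·(-1)^1·(-1)^2 = -1.
v=19: a=19^-2·(≡3), b=19^-4·(≡11) mod 19; (3|19)=-1, (11|19)=+1; (−1)^{-2·-4·9}·(-1)^-4·(+1)^-2 = +1.
v=2: v_2(a)=4, v_2(b)=2; units ≡ 5, 1 (mod 8); ε·ε+αω+βω = 0·0+4·0+2·1 ≡ 0  ⇒  (a,b)_2 = +1.
v=13: a=13^1·(≡4), b=13^2·(≡5) mod 13; (4|13)=+1, (5|13)=-1; (−1)^{1·2·6}·(+1)^2·(-1)^1 = -1.
v=17: a=17^0·(≡15), b=17^2·(≡13) mod 17; (15|17)=+1, (13|17)=+1; (−1)^{0·2·8}·(+1)^2·(+1)^0 = +1.
v=3: a=3^2·(≡1), b=3^3·(≡1) mod 3; (1|3)=+1, (1|3)=+1; (−1)^{2·3·1}·(+1)^3·(+1)^2 = +1.
v=11: a=11^-4·(≡7), b=11^-2·(≡7) mod 11; (7|11)=-1, (7|11)=-1; (−1)^{-4·-2·5}·(-1)^-2·(-1)^-4 = +1.
v=7: a=7^2·(≡6), b=7^2·(≡3) mod 7; (6|7)=-1, (3|7)=-1; (−1)^{2·2·3}·(-1)^2·(-1)^2 = +1.
|Ram(13, -15)| = 2, even; anisotropic at {5, 13}.

[5, 13]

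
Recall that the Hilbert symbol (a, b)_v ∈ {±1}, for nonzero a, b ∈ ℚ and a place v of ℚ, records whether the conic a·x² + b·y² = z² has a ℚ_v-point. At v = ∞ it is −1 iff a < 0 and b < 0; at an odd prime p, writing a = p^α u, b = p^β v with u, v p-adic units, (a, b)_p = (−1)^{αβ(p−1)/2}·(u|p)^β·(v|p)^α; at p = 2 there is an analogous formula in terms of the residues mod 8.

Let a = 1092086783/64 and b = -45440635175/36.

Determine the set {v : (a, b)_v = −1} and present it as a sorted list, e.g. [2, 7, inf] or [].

[13, 37, 41, 47]

(a, b) ≡ (3778847, -1327703) mod (ℚ^×)²; places V = {2, 3, 5, 13, 17, 37, 41, 47, 53, ∞}.
(a,b)_47: α=1, u≡10; β=1, v≡23 (mod 47); (10|47)=-1, (23|47)=-1; sign (−1)^1·-1^1·-1^1 = -1.
(a,b)_53: α=1, u≡45; β=1, v≡20 (mod 53); (45|53)=-1, (20|53)=-1; sign (−1)^0·-1^1·-1^1 = +1.
(a,b)_37: α=1, u≡4; β=2, v≡23 (mod 37); (4|37)=+1, (23|37)=-1; sign (−1)^0·+1^2·-1^1 = -1.
(a,b)_5: α=0, u≡2; β=2, v≡3 (mod 5); (2|5)=-1, (3|5)=-1; sign (−1)^0·-1^2·-1^0 = +1.
(a,b)_3: α=0, u≡2; β=-2, v≡1 (mod 3); (2|3)=-1, (1|3)=+1; sign (−1)^0·-1^-2·+1^0 = +1.
(a,b)_2: α=-6, β=-2; u≡7, v≡1 (mod 8); ε(u)ε(v)=1·0, αω(v)=-6·0, βω(u)=-2·0; sum ≡ 0  ⇒  +1.
(a,b)_17: α=2, u≡8; β=0, v≡11 (mod 17); (8|17)=+1, (11|17)=-1; sign (−1)^0·+1^0·-1^2 = +1.
(a,b)_41: α=1, u≡32; β=1, v≡14 (mod 41); (32|41)=+1, (14|41)=-1; sign (−1)^0·+1^1·-1^1 = -1.
(a,b)_∞: sgn(3778847)=+, sgn(-1327703)=−, so +1.
(a,b)_13: α=0, u≡5; β=1, v≡9 (mod 13); (5|13)=-1, (9|13)=+1; sign (−1)^0·-1^1·+1^0 = -1.
(3778847, -1327703 / ℚ) ramifies at {13, 37, 41, 47}: a division algebra.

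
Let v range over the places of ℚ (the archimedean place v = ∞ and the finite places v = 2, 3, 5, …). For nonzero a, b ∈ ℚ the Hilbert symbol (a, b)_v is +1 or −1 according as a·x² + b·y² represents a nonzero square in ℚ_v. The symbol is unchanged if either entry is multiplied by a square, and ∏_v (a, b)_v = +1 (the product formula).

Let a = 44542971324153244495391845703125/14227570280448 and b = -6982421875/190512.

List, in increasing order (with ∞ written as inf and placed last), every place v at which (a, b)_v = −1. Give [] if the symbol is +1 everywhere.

[3, 17]

(a, b) ≡ (170, -2145) mod (ℚ^×)²; places V = {2, 3, 5, 7, 11, 13, 17, 29, ∞}.
(a,b)_∞: sgn(170)=+, sgn(-2145)=−, so +1.
(a,b)_3: α=-10, u≡2; β=-5, v≡2 (mod 3); (2|3)=-1, (2|3)=-1; sign (−1)^0·-1^-5·-1^-10 = -1.
(a,b)_7: α=-6, u≡1; β=-2, v≡4 (mod 7); (1|7)=+1, (4|7)=+1; sign (−1)^0·+1^-2·+1^-6 = +1.
(a,b)_13: α=4, u≡9; β=1, v≡12 (mod 13); (9|13)=+1, (12|13)=+1; sign (−1)^0·+1^1·+1^4 = +1.
(a,b)_2: α=-11, β=-4; u≡5, v≡7 (mod 8); ε(u)ε(v)=0·1, αω(v)=-11·0, βω(u)=-4·1; sum ≡ 0  ⇒  +1.
(a,b)_5: α=27, u≡4; β=11, v≡1 (mod 5); (4|5)=+1, (1|5)=+1; sign (−1)^0·+1^11·+1^27 = +1.
(a,b)_29: α=2, u≡9; β=0, v≡5 (mod 29); (9|29)=+1, (5|29)=+1; sign (−1)^0·+1^0·+1^2 = +1.
(a,b)_17: α=1, u≡11; β=0, v≡11 (mod 17); (11|17)=-1, (11|17)=-1; sign (−1)^0·-1^0·-1^1 = -1.
(a,b)_11: α=4, u≡4; β=1, v≡4 (mod 11); (4|11)=+1, (4|11)=+1; sign (−1)^0·+1^1·+1^4 = +1.
(170, -2145 / ℚ) ramifies at {3, 17}: a division algebra.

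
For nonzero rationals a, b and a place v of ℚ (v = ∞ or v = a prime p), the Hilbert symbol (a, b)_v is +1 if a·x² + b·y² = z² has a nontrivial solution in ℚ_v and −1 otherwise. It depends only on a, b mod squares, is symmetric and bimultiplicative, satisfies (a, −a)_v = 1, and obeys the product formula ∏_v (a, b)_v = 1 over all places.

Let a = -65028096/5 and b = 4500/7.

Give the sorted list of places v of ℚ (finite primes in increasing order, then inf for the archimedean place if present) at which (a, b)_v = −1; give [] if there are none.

[2, 5]

(a, b) ≡ (-5, 35) mod (ℚ^×)²; places V = {2, 3, 5, 7, ∞}.
(a,b)_2: α=14, β=2; u≡3, v≡3 (mod 8); ε(u)ε(v)=1·1, αω(v)=14·1, βω(u)=2·1; sum ≡ 1  ⇒  -1.
(a,b)_5: α=-1, u≡4; β=3, v≡3 (mod 5); (4|5)=+1, (3|5)=-1; sign (−1)^0·+1^3·-1^-1 = -1.
(a,b)_7: α=2, u≡1; β=-1, v≡6 (mod 7); (1|7)=+1, (6|7)=-1; sign (−1)^0·+1^-1·-1^2 = +1.
(a,b)_3: α=4, u≡1; β=2, v≡2 (mod 3); (1|3)=+1, (2|3)=-1; sign (−1)^0·+1^2·-1^4 = +1.
(a,b)_∞: sgn(-5)=−, sgn(35)=+, so +1.
|Ram(-5, 35)| = 2, even; anisotropic at {2, 5}.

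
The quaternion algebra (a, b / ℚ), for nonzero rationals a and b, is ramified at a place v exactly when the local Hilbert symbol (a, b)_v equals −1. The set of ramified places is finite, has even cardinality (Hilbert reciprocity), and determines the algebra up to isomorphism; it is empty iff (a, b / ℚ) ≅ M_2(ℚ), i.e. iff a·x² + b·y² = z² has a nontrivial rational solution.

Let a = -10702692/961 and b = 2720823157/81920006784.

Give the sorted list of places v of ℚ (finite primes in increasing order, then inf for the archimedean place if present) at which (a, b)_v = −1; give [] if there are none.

(a, b) ≡ (-273, 2002) mod (ℚ^×)²; places V = {2, 3, 7, 11, 13, 17, 23, 31, 37, ∞}.
(a,b)_13: α=1, u≡7; β=1, v≡6 (mod 13); (7|13)=-1, (6|13)=-1; sign (−1)^0·-1^1·-1^1 = +1.
(a,b)_7: α=1, u≡6; β=-1, v≡3 (mod 7); (6|7)=-1, (3|7)=-1; sign (−1)^1·-1^-1·-1^1 = -1.
(a,b)_11: α=2, u≡8; β=-1, v≡6 (mod 11); (8|11)=-1, (6|11)=-1; sign (−1)^0·-1^-1·-1^2 = -1.
(a,b)_3: α=5, u≡2; β=-2, v≡1 (mod 3); (2|3)=-1, (1|3)=+1; sign (−1)^0·-1^-2·+1^5 = +1.
(a,b)_31: α=-2, u≡27; β=-4, v≡7 (mod 31); (27|31)=-1, (7|31)=+1; sign (−1)^0·-1^-4·+1^-2 = +1.
(a,b)_∞: sgn(-273)=−, sgn(2002)=+, so +1.
(a,b)_37: α=0, u≡35; β=2, v≡27 (mod 37); (35|37)=-1, (27|37)=+1; sign (−1)^0·-1^2·+1^0 = +1.
(a,b)_17: α=0, u≡13; β=2, v≡8 (mod 17); (13|17)=+1, (8|17)=+1; sign (−1)^0·+1^2·+1^0 = +1.
(a,b)_23: α=0, u≡2; β=2, v≡3 (mod 23); (2|23)=+1, (3|23)=+1; sign (−1)^0·+1^2·+1^0 = +1.
(a,b)_2: α=2, β=-7; u≡7, v≡1 (mod 8); ε(u)ε(v)=1·0, αω(v)=2·0, βω(u)=-7·0; sum ≡ 0  ⇒  +1.
Ram(-273, 2002) = {7, 11}; no ℚ_7-point on the conic.

[7, 11]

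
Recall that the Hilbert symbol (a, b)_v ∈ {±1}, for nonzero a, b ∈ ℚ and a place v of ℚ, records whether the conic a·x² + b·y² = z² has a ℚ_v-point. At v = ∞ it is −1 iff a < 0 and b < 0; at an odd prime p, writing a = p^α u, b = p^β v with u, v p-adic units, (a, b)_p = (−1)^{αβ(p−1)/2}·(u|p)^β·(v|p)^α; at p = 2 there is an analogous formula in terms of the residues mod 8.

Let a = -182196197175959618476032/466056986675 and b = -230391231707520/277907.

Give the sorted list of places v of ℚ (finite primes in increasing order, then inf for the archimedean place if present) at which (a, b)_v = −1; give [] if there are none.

[2, 3, 23, 47, 53, inf]

(a, b) ≡ (-1011346, -5931544290) mod (ℚ^×)²; places V = {2, 3, 5, 7, 13, 17, 23, 29, 37, 47, 53, ∞}.
(a,b)_29: α=-1, u≡28; β=-1, v≡25 (mod 29); (28|29)=+1, (25|29)=+1; sign (−1)^0·+1^-1·+1^-1 = +1.
(a,b)_7: α=-3, u≡2; β=-1, v≡3 (mod 7); (2|7)=+1, (3|7)=-1; sign (−1)^1·+1^-1·-1^-3 = +1.
(a,b)_47: α=1, u≡18; β=1, v≡4 (mod 47); (18|47)=+1, (4|47)=+1; sign (−1)^1·+1^1·+1^1 = -1.
(a,b)_17: α=4, u≡4; β=1, v≡5 (mod 17); (4|17)=+1, (5|17)=-1; sign (−1)^0·+1^1·-1^4 = +1.
(a,b)_13: α=2, u≡5; β=2, v≡1 (mod 13); (5|13)=-1, (1|13)=+1; sign (−1)^0·-1^2·+1^2 = +1.
(a,b)_5: α=-2, u≡4; β=1, v≡3 (mod 5); (4|5)=+1, (3|5)=-1; sign (−1)^0·+1^1·-1^-2 = +1.
(a,b)_3: α=14, u≡2; β=7, v≡1 (mod 3); (2|3)=-1, (1|3)=+1; sign (−1)^0·-1^7·+1^14 = -1.
(a,b)_53: α=1, u≡51; β=1, v≡15 (mod 53); (51|53)=-1, (15|53)=+1; sign (−1)^0·-1^1·+1^1 = -1.
(a,b)_23: α=2, u≡15; β=1, v≡10 (mod 23); (15|23)=-1, (10|23)=-1; sign (−1)^0·-1^1·-1^2 = -1.
(a,b)_37: α=-4, u≡30; β=-2, v≡14 (mod 37); (30|37)=+1, (14|37)=-1; sign (−1)^0·+1^-2·-1^-4 = +1.
(a,b)_2: α=11, β=7; u≡7, v≡7 (mod 8); ε(u)ε(v)=1·1, αω(v)=11·0, βω(u)=7·0; sum ≡ 1  ⇒  -1.
(a,b)_∞: sgn(-1011346)=−, sgn(-5931544290)=−, so -1.
(-1011346, -5931544290 / ℚ) ramifies at {2, 3, 23, 47, 53, ∞}: a division algebra.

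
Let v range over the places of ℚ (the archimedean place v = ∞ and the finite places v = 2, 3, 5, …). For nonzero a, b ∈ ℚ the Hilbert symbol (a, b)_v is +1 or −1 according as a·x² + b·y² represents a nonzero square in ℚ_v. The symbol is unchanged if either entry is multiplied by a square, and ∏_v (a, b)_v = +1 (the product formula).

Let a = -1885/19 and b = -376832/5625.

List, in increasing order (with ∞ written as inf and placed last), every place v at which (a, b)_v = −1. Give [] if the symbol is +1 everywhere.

[5, 19, 23, inf]

Mod squares: a ≡ -35815, b ≡ -23. Check v ∈ {∞, 2, 3, 5, 13, 19, 23, 29}.
v=29: a=29^1·(≡21), b=29^0·(≡6) mod 29; (21|29)=-1, (6|29)=+1; (−1)^{1·0·14}·(-1)^0·(+1)^1 = +1.
v=2: v_2(a)=0, v_2(b)=14; units ≡ 1, 1 (mod 8); ε·ε+αω+βω = 0·0+0·0+14·0 ≡ 0  ⇒  (a,b)_2 = +1.
v=5: a=5^1·(≡2), b=5^-4·(≡2) mod 5; (2|5)=-1, (2|5)=-1; (−1)^{1·-4·2}·(-1)^-4·(-1)^1 = -1.
v=13: a=13^1·(≡4), b=13^0·(≡10) mod 13; (4|13)=+1, (10|13)=+1; (−1)^{1·0·6}·(+1)^0·(+1)^1 = +1.
v=∞: -35815 < 0 and -23 < 0  ⇒  (a,b)_∞ = -1.
v=23: a=23^0·(≡17), b=23^1·(≡10) mod 23; (17|23)=-1, (10|23)=-1; (−1)^{0·1·11}·(-1)^1·(-1)^0 = -1.
v=3: a=3^0·(≡2), b=3^-2·(≡1) mod 3; (2|3)=-1, (1|3)=+1; (−1)^{0·-2·1}·(-1)^-2·(+1)^0 = +1.
v=19: a=19^-1·(≡15), b=19^0·(≡14) mod 19; (15|19)=-1, (14|19)=-1; (−1)^{-1·0·9}·(-1)^0·(-1)^-1 = -1.
(-35815, -23 / ℚ) ramifies at {5, 19, 23, ∞}: a division algebra.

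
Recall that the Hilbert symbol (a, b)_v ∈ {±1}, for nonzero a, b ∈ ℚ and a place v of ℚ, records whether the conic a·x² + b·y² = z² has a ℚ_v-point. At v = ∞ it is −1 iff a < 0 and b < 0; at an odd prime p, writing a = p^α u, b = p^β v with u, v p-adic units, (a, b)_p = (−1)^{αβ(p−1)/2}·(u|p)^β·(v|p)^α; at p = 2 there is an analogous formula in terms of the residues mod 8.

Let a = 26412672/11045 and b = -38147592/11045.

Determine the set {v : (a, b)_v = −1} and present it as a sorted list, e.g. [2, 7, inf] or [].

[2, 37]

(a, b) ≡ (12210, -132090) mod (ℚ^×)²; places V = {2, 3, 5, 7, 11, 13, 17, 19, 37, 47, ∞}.
(a,b)_∞: sgn(12210)=+, sgn(-132090)=−, so +1.
(a,b)_47: α=-2, u≡7; β=-2, v≡1 (mod 47); (7|47)=+1, (1|47)=+1; sign (−1)^0·+1^-2·+1^-2 = +1.
(a,b)_7: α=0, u≡1; β=1, v≡2 (mod 7); (1|7)=+1, (2|7)=+1; sign (−1)^0·+1^1·+1^0 = +1.
(a,b)_2: α=7, β=3; u≡1, v≡3 (mod 8); ε(u)ε(v)=0·1, αω(v)=7·1, βω(u)=3·0; sum ≡ 1  ⇒  -1.
(a,b)_17: α=0, u≡15; β=1, v≡2 (mod 17); (15|17)=+1, (2|17)=+1; sign (−1)^0·+1^1·+1^0 = +1.
(a,b)_13: α=2, u≡10; β=0, v≡3 (mod 13); (10|13)=+1, (3|13)=+1; sign (−1)^0·+1^0·+1^2 = +1.
(a,b)_19: α=0, u≡2; β=2, v≡1 (mod 19); (2|19)=-1, (1|19)=+1; sign (−1)^0·-1^2·+1^0 = +1.
(a,b)_5: α=-1, u≡3; β=-1, v≡2 (mod 5); (3|5)=-1, (2|5)=-1; sign (−1)^0·-1^-1·-1^-1 = +1.
(a,b)_37: α=1, u≡30; β=1, v≡15 (mod 37); (30|37)=+1, (15|37)=-1; sign (−1)^0·+1^1·-1^1 = -1.
(a,b)_3: α=1, u≡2; β=1, v≡1 (mod 3); (2|3)=-1, (1|3)=+1; sign (−1)^1·-1^1·+1^1 = +1.
(a,b)_11: α=1, u≡6; β=0, v≡1 (mod 11); (6|11)=-1, (1|11)=+1; sign (−1)^0·-1^0·+1^1 = +1.
Ram(12210, -132090) = {2, 37}; no ℚ_2-point on the conic.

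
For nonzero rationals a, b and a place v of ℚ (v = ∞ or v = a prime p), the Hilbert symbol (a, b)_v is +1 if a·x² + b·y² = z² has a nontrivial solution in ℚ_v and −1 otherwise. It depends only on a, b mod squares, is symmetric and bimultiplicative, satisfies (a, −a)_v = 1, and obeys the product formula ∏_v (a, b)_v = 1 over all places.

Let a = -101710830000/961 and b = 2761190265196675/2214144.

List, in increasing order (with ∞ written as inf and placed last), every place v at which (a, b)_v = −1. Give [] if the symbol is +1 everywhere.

[17, 29]

Mod squares: a ≡ -19227, b ≡ 5083. Check v ∈ {∞, 2, 3, 5, 13, 17, 23, 29, 31}.
v=31: a=31^-2·(≡27), b=31^-2·(≡21) mod 31; (27|31)=-1, (21|31)=-1; (−1)^{-2·-2·15}·(-1)^-2·(-1)^-2 = +1.
v=∞: -19227 < 0 and 5083 > 0  ⇒  (a,b)_∞ = +1.
v=2: v_2(a)=4, v_2(b)=-8; units ≡ 5, 3 (mod 8); ε·ε+αω+βω = 0·1+4·1+-8·1 ≡ 0  ⇒  (a,b)_2 = +1.
v=23: a=23^2·(≡1), b=23^3·(≡7) mod 23; (1|23)=+1, (7|23)=-1; (−1)^{2·3·11}·(+1)^3·(-1)^2 = +1.
v=13: a=13^1·(≡10), b=13^3·(≡3) mod 13; (10|13)=+1, (3|13)=+1; (−1)^{1·3·6}·(+1)^3·(+1)^1 = +1.
v=17: a=17^1·(≡9), b=17^3·(≡14) mod 17; (9|17)=+1, (14|17)=-1; (−1)^{1·3·8}·(+1)^3·(-1)^1 = -1.
v=29: a=29^1·(≡23), b=29^2·(≡3) mod 29; (23|29)=+1, (3|29)=-1; (−1)^{1·2·14}·(+1)^2·(-1)^1 = -1.
v=5: a=5^4·(≡2), b=5^2·(≡3) mod 5; (2|5)=-1, (3|5)=-1; (−1)^{4·2·2}·(-1)^2·(-1)^4 = +1.
v=3: a=3^1·(≡2), b=3^-2·(≡1) mod 3; (2|3)=-1, (1|3)=+1; (−1)^{1·-2·1}·(-1)^-2·(+1)^1 = +1.
Ram(-19227, 5083) = {17, 29}; no ℚ_17-point on the conic.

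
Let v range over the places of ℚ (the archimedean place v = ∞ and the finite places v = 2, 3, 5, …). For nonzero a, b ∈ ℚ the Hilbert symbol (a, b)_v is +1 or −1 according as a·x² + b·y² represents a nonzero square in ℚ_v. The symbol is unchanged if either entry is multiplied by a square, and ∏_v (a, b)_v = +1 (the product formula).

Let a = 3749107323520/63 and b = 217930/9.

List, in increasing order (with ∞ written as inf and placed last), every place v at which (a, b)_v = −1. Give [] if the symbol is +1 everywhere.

[5, 7, 13, 23]

Mod squares: a ≡ 426699910, b ≡ 217930. Check v ∈ {∞, 2, 3, 5, 7, 13, 19, 23, 29, 31, 37}.
v=23: a=23^1·(≡1), b=23^0·(≡21) mod 23; (1|23)=+1, (21|23)=-1; (−1)^{1·0·11}·(+1)^0·(-1)^1 = -1.
v=3: a=3^-2·(≡1), b=3^-2·(≡1) mod 3; (1|3)=+1, (1|3)=+1; (−1)^{-2·-2·1}·(+1)^-2·(+1)^-2 = +1.
v=31: a=31^2·(≡2), b=31^1·(≡13) mod 31; (2|31)=+1, (13|31)=-1; (−1)^{2·1·15}·(+1)^1·(-1)^2 = +1.
v=∞: 426699910 > 0 and 217930 > 0  ⇒  (a,b)_∞ = +1.
v=37: a=37^1·(≡25), b=37^1·(≡9) mod 37; (25|37)=+1, (9|37)=+1; (−1)^{1·1·18}·(+1)^1·(+1)^1 = +1.
v=19: a=19^1·(≡1), b=19^1·(≡12) mod 19; (1|19)=+1, (12|19)=-1; (−1)^{1·1·9}·(+1)^1·(-1)^1 = +1.
v=29: a=29^1·(≡8), b=29^0·(≡22) mod 29; (8|29)=-1, (22|29)=+1; (−1)^{1·0·14}·(-1)^0·(+1)^1 = +1.
v=7: a=7^-1·(≡3), b=7^0·(≡3) mod 7; (3|7)=-1, (3|7)=-1; (−1)^{-1·0·3}·(-1)^0·(-1)^-1 = -1.
v=2: v_2(a)=7, v_2(b)=1; units ≡ 3, 5 (mod 8); ε·ε+αω+βω = 1·0+7·1+1·1 ≡ 0  ⇒  (a,b)_2 = +1.
v=5: a=5^1·(≡3), b=5^1·(≡4) mod 5; (3|5)=-1, (4|5)=+1; (−1)^{1·1·2}·(-1)^1·(+1)^1 = -1.
v=13: a=13^1·(≡6), b=13^0·(≡7) mod 13; (6|13)=-1, (7|13)=-1; (−1)^{1·0·6}·(-1)^0·(-1)^1 = -1.
Ram(426699910, 217930) = {5, 7, 13, 23}; no ℚ_5-point on the conic.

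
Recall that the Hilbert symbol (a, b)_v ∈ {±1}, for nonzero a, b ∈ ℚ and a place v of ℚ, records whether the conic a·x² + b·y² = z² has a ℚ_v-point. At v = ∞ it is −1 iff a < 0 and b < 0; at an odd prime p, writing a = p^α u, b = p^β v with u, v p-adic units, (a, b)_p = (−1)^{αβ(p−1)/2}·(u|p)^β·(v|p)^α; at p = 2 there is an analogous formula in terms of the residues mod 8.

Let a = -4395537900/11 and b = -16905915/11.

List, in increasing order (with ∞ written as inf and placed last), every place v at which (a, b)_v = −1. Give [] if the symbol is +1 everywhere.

Mod squares: a ≡ -209, b ≡ -13585. Check v ∈ {∞, 2, 3, 5, 11, 13, 19}.
v=11: a=11^-1·(≡5), b=11^-1·(≡7) mod 11; (5|11)=+1, (7|11)=-1; (−1)^{-1·-1·5}·(+1)^-1·(-1)^-1 = +1.
v=13: a=13^4·(≡3), b=13^3·(≡6) mod 13; (3|13)=+1, (6|13)=-1; (−1)^{4·3·6}·(+1)^3·(-1)^4 = +1.
v=2: v_2(a)=2, v_2(b)=0; units ≡ 7, 7 (mod 8); ε·ε+αω+βω = 1·1+2·0+0·0 ≡ 1  ⇒  (a,b)_2 = -1.
v=19: a=19^1·(≡3), b=19^1·(≡9) mod 19; (3|19)=-1, (9|19)=+1; (−1)^{1·1·9}·(-1)^1·(+1)^1 = +1.
v=5: a=5^2·(≡4), b=5^1·(≡2) mod 5; (4|5)=+1, (2|5)=-1; (−1)^{2·1·2}·(+1)^1·(-1)^2 = +1.
v=∞: -209 < 0 and -13585 < 0  ⇒  (a,b)_∞ = -1.
v=3: a=3^4·(≡1), b=3^4·(≡2) mod 3; (1|3)=+1, (2|3)=-1; (−1)^{4·4·1}·(+1)^4·(-1)^4 = +1.
(-209, -13585 / ℚ) ramifies at {2, ∞}: a division algebra.

[2, inf]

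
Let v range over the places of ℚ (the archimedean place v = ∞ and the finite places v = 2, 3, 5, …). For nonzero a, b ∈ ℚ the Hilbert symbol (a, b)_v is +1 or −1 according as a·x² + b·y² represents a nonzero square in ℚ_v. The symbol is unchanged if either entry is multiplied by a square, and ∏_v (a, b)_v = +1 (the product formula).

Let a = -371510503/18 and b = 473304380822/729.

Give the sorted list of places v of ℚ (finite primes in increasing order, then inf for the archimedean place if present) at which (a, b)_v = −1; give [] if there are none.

[2, 7]

Mod squares: a ≡ -89726, b ≡ 6902. Check v ∈ {∞, 2, 3, 7, 13, 17, 29}.
v=7: a=7^3·(≡6), b=7^5·(≡6) mod 7; (6|7)=-1, (6|7)=-1; (−1)^{3·5·3}·(-1)^5·(-1)^3 = -1.
v=29: a=29^1·(≡4), b=29^1·(≡7) mod 29; (4|29)=+1, (7|29)=+1; (−1)^{1·1·14}·(+1)^1·(+1)^1 = +1.
v=3: a=3^-2·(≡1), b=3^-6·(≡2) mod 3; (1|3)=+1, (2|3)=-1; (−1)^{-2·-6·1}·(+1)^-6·(-1)^-2 = +1.
v=2: v_2(a)=-1, v_2(b)=1; units ≡ 1, 3 (mod 8); ε·ε+αω+βω = 0·1+-1·1+1·0 ≡ 1  ⇒  (a,b)_2 = -1.
v=13: a=13^3·(≡1), b=13^4·(≡4) mod 13; (1|13)=+1, (4|13)=+1; (−1)^{3·4·6}·(+1)^4·(+1)^3 = +1.
v=17: a=17^1·(≡9), b=17^1·(≡4) mod 17; (9|17)=+1, (4|17)=+1; (−1)^{1·1·8}·(+1)^1·(+1)^1 = +1.
v=∞: -89726 < 0 and 6902 > 0  ⇒  (a,b)_∞ = +1.
Ram(-89726, 6902) = {2, 7}; no ℚ_2-point on the conic.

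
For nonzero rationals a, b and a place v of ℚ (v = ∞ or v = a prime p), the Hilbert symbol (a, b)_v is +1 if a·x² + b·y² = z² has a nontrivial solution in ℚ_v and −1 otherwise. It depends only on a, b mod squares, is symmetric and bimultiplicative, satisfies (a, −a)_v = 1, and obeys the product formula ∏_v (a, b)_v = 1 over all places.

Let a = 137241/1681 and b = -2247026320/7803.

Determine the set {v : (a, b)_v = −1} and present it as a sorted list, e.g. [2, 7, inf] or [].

[13, 23]

Mod squares: a ≡ 15249, b ≡ -5115. Check v ∈ {∞, 2, 3, 5, 7, 11, 13, 17, 23, 31, 41}.
v=41: a=41^-2·(≡14), b=41^2·(≡16) mod 41; (14|41)=-1, (16|41)=+1; (−1)^{-2·2·20}·(-1)^2·(+1)^-2 = +1.
v=31: a=31^0·(≡5), b=31^1·(≡13) mod 31; (5|31)=+1, (13|31)=-1; (−1)^{0·1·15}·(+1)^1·(-1)^0 = +1.
v=5: a=5^0·(≡1), b=5^1·(≡2) mod 5; (1|5)=+1, (2|5)=-1; (−1)^{0·1·2}·(+1)^1·(-1)^0 = +1.
v=11: a=11^0·(≡3), b=11^1·(≡7) mod 11; (3|11)=+1, (7|11)=-1; (−1)^{0·1·5}·(+1)^1·(-1)^0 = +1.
v=3: a=3^3·(≡1), b=3^-3·(≡2) mod 3; (1|3)=+1, (2|3)=-1; (−1)^{3·-3·1}·(+1)^-3·(-1)^3 = +1.
v=2: v_2(a)=0, v_2(b)=4; units ≡ 1, 5 (mod 8); ε·ε+αω+βω = 0·0+0·1+4·0 ≡ 0  ⇒  (a,b)_2 = +1.
v=7: a=7^0·(≡6), b=7^2·(≡4) mod 7; (6|7)=-1, (4|7)=+1; (−1)^{0·2·3}·(-1)^2·(+1)^0 = +1.
v=∞: 15249 > 0 and -5115 < 0  ⇒  (a,b)_∞ = +1.
v=17: a=17^1·(≡1), b=17^-2·(≡2) mod 17; (1|17)=+1, (2|17)=+1; (−1)^{1·-2·8}·(+1)^-2·(+1)^1 = +1.
v=13: a=13^1·(≡10), b=13^0·(≡11) mod 13; (10|13)=+1, (11|13)=-1; (−1)^{1·0·6}·(+1)^0·(-1)^1 = -1.
v=23: a=23^1·(≡5), b=23^0·(≡21) mod 23; (5|23)=-1, (21|23)=-1; (−1)^{1·0·11}·(-1)^0·(-1)^1 = -1.
Ram(15249, -5115) = {13, 23}; no ℚ_13-point on the conic.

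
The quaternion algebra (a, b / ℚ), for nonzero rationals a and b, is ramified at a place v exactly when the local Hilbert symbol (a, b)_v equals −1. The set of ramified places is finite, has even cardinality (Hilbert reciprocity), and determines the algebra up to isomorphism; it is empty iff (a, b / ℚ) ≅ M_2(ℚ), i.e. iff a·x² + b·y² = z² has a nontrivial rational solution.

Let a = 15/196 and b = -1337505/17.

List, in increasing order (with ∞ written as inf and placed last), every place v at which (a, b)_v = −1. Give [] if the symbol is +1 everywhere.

(a, b) ≡ (15, -62985) mod (ℚ^×)²; places V = {2, 3, 5, 7, 13, 17, 19, ∞}.
(a,b)_7: α=-2, u≡2; β=0, v≡2 (mod 7); (2|7)=+1, (2|7)=+1; sign (−1)^0·+1^0·+1^-2 = +1.
(a,b)_2: α=-2, β=0; u≡7, v≡7 (mod 8); ε(u)ε(v)=1·1, αω(v)=-2·0, βω(u)=0·0; sum ≡ 1  ⇒  -1.
(a,b)_19: α=0, u≡12; β=3, v≡12 (mod 19); (12|19)=-1, (12|19)=-1; sign (−1)^0·-1^3·-1^0 = -1.
(a,b)_13: α=0, u≡2; β=1, v≡9 (mod 13); (2|13)=-1, (9|13)=+1; sign (−1)^0·-1^1·+1^0 = -1.
(a,b)_3: α=1, u≡2; β=1, v≡2 (mod 3); (2|3)=-1, (2|3)=-1; sign (−1)^1·-1^1·-1^1 = -1.
(a,b)_5: α=1, u≡3; β=1, v≡2 (mod 5); (3|5)=-1, (2|5)=-1; sign (−1)^0·-1^1·-1^1 = +1.
(a,b)_∞: sgn(15)=+, sgn(-62985)=−, so +1.
(a,b)_17: α=0, u≡13; β=-1, v≡4 (mod 17); (13|17)=+1, (4|17)=+1; sign (−1)^0·+1^-1·+1^0 = +1.
|Ram(15, -62985)| = 4, even; anisotropic at {2, 3, 13, 19}.

[2, 3, 13, 19]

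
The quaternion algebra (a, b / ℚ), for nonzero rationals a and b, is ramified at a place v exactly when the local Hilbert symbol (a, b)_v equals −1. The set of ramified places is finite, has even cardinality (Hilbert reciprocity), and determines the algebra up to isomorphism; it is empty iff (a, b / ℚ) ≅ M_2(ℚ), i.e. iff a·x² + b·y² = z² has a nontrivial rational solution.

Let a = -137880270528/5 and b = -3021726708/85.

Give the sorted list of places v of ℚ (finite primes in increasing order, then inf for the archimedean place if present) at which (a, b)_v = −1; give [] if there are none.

Mod squares: a ≡ -15015, b ≡ -1105. Check v ∈ {∞, 2, 3, 5, 7, 11, 13, 17}.
v=5: a=5^-1·(≡2), b=5^-1·(≡1) mod 5; (2|5)=-1, (1|5)=+1; (−1)^{-1·-1·2}·(-1)^-1·(+1)^-1 = -1.
v=∞: -15015 < 0 and -1105 < 0  ⇒  (a,b)_∞ = -1.
v=7: a=7^3·(≡4), b=7^2·(≡1) mod 7; (4|7)=+1, (1|7)=+1; (−1)^{3·2·3}·(+1)^2·(+1)^3 = +1.
v=17: a=17^0·(≡1), b=17^-1·(≡14) mod 17; (1|17)=+1, (14|17)=-1; (−1)^{0·-1·8}·(+1)^-1·(-1)^0 = +1.
v=2: v_2(a)=6, v_2(b)=2; units ≡ 1, 7 (mod 8); ε·ε+αω+βω = 0·1+6·0+2·0 ≡ 0  ⇒  (a,b)_2 = +1.
v=11: a=11^5·(≡7), b=11^4·(≡2) mod 11; (7|11)=-1, (2|11)=-1; (−1)^{5·4·5}·(-1)^4·(-1)^5 = -1.
v=3: a=3^1·(≡2), b=3^4·(≡2) mod 3; (2|3)=-1, (2|3)=-1; (−1)^{1·4·1}·(-1)^4·(-1)^1 = -1.
v=13: a=13^1·(≡8), b=13^1·(≡8) mod 13; (8|13)=-1, (8|13)=-1; (−1)^{1·1·6}·(-1)^1·(-1)^1 = +1.
(-15015, -1105 / ℚ) ramifies at {3, 5, 11, ∞}: a division algebra.

[3, 5, 11, inf]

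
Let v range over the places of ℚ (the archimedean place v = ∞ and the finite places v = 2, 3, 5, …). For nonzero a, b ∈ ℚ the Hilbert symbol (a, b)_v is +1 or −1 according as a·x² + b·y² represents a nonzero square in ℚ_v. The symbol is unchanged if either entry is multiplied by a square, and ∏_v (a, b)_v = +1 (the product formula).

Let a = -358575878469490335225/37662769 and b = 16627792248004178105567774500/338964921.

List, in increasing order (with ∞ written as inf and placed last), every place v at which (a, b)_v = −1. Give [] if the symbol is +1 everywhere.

[13, 29]

(a, b) ≡ (-481, 476905) mod (ℚ^×)²; places V = {2, 3, 5, 11, 13, 17, 19, 23, 29, 37, 43, ∞}.
(a,b)_5: α=2, u≡4; β=3, v≡1 (mod 5); (4|5)=+1, (1|5)=+1; sign (−1)^0·+1^3·+1^2 = +1.
(a,b)_∞: sgn(-481)=−, sgn(476905)=+, so +1.
(a,b)_19: α=-4, u≡15; β=-4, v≡4 (mod 19); (15|19)=-1, (4|19)=+1; sign (−1)^0·-1^-4·+1^-4 = +1.
(a,b)_17: α=-2, u≡14; β=-2, v≡1 (mod 17); (14|17)=-1, (1|17)=+1; sign (−1)^0·-1^-2·+1^-2 = +1.
(a,b)_13: α=3, u≡5; β=5, v≡12 (mod 13); (5|13)=-1, (12|13)=+1; sign (−1)^0·-1^5·+1^3 = -1.
(a,b)_23: α=2, u≡18; β=3, v≡1 (mod 23); (18|23)=+1, (1|23)=+1; sign (−1)^0·+1^3·+1^2 = +1.
(a,b)_3: α=2, u≡2; β=-2, v≡1 (mod 3); (2|3)=-1, (1|3)=+1; sign (−1)^0·-1^-2·+1^2 = +1.
(a,b)_29: α=0, u≡10; β=3, v≡27 (mod 29); (10|29)=-1, (27|29)=-1; sign (−1)^0·-1^3·-1^0 = -1.
(a,b)_37: α=3, u≡35; β=4, v≡28 (mod 37); (35|37)=-1, (28|37)=+1; sign (−1)^0·-1^4·+1^3 = +1.
(a,b)_11: α=4, u≡3; β=5, v≡4 (mod 11); (3|11)=+1, (4|11)=+1; sign (−1)^0·+1^5·+1^4 = +1.
(a,b)_2: α=0, β=2; u≡7, v≡1 (mod 8); ε(u)ε(v)=1·0, αω(v)=0·0, βω(u)=2·0; sum ≡ 0  ⇒  +1.
(a,b)_43: α=2, u≡40; β=0, v≡40 (mod 43); (40|43)=+1, (40|43)=+1; sign (−1)^0·+1^0·+1^2 = +1.
(-481, 476905 / ℚ) ramifies at {13, 29}: a division algebra.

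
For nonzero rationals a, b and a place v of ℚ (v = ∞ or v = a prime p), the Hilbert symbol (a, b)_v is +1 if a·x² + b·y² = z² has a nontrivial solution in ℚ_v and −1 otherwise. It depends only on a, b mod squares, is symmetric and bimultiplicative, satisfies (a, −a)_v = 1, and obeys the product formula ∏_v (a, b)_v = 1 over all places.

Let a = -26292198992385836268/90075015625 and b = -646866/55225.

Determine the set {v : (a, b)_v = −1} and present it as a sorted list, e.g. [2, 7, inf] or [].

[2, 3, 11, inf]

Mod squares: a ≡ -187, b ≡ -66. Check v ∈ {∞, 2, 3, 5, 7, 11, 17, 37, 47}.
v=47: a=47^2·(≡27), b=47^-2·(≡28) mod 47; (27|47)=+1, (28|47)=+1; (−1)^{2·-2·23}·(+1)^-2·(+1)^2 = +1.
v=17: a=17^1·(≡3), b=17^0·(≡2) mod 17; (3|17)=-1, (2|17)=+1; (−1)^{1·0·8}·(-1)^0·(+1)^1 = +1.
v=5: a=5^-6·(≡2), b=5^-2·(≡1) mod 5; (2|5)=-1, (1|5)=+1; (−1)^{-6·-2·2}·(-1)^-2·(+1)^-6 = +1.
v=7: a=7^-8·(≡4), b=7^0·(≡2) mod 7; (4|7)=+1, (2|7)=+1; (−1)^{-8·0·3}·(+1)^0·(+1)^-8 = +1.
v=3: a=3^8·(≡2), b=3^5·(≡2) mod 3; (2|3)=-1, (2|3)=-1; (−1)^{8·5·1}·(-1)^5·(-1)^8 = -1.
v=11: a=11^7·(≡1), b=11^3·(≡4) mod 11; (1|11)=+1, (4|11)=+1; (−1)^{7·3·5}·(+1)^3·(+1)^7 = -1.
v=37: a=37^2·(≡6), b=37^0·(≡2) mod 37; (6|37)=-1, (2|37)=-1; (−1)^{2·0·18}·(-1)^0·(-1)^2 = +1.
v=2: v_2(a)=2, v_2(b)=1; units ≡ 5, 7 (mod 8); ε·ε+αω+βω = 0·1+2·0+1·1 ≡ 1  ⇒  (a,b)_2 = -1.
v=∞: -187 < 0 and -66 < 0  ⇒  (a,b)_∞ = -1.
(-187, -66 / ℚ) ramifies at {2, 3, 11, ∞}: a division algebra.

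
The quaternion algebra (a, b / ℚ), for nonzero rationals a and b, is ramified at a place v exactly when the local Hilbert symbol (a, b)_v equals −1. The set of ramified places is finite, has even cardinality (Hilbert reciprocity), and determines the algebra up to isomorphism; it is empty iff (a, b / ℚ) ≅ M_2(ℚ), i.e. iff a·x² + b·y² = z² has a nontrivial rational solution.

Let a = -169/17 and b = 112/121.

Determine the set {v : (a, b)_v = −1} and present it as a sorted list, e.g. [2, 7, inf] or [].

[2, 17]

(a, b) ≡ (-17, 7) mod (ℚ^×)²; places V = {2, 7, 11, 13, 17, ∞}.
(a,b)_2: α=0, β=4; u≡7, v≡7 (mod 8); ε(u)ε(v)=1·1, αω(v)=0·0, βω(u)=4·0; sum ≡ 1  ⇒  -1.
(a,b)_∞: sgn(-17)=−, sgn(7)=+, so +1.
(a,b)_13: α=2, u≡3; β=0, v≡2 (mod 13); (3|13)=+1, (2|13)=-1; sign (−1)^0·+1^0·-1^2 = +1.
(a,b)_11: α=0, u≡3; β=-2, v≡2 (mod 11); (3|11)=+1, (2|11)=-1; sign (−1)^0·+1^-2·-1^0 = +1.
(a,b)_17: α=-1, u≡1; β=0, v≡5 (mod 17); (1|17)=+1, (5|17)=-1; sign (−1)^0·+1^0·-1^-1 = -1.
(a,b)_7: α=0, u≡2; β=1, v≡1 (mod 7); (2|7)=+1, (1|7)=+1; sign (−1)^0·+1^1·+1^0 = +1.
|Ram(-17, 7)| = 2, even; anisotropic at {2, 17}.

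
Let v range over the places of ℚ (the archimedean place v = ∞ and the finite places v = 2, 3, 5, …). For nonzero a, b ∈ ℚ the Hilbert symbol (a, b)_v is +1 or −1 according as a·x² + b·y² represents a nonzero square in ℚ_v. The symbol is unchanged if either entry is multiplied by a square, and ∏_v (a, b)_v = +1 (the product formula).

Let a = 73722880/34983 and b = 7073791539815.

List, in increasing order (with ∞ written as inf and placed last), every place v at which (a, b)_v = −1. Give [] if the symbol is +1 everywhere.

Mod squares: a ≡ 13685, b ≡ 67802735. Check v ∈ {∞, 2, 3, 5, 7, 11, 13, 17, 19, 23, 31}.
v=31: a=31^0·(≡5), b=31^1·(≡30) mod 31; (5|31)=+1, (30|31)=-1; (−1)^{0·1·15}·(+1)^1·(-1)^0 = +1.
v=2: v_2(a)=10, v_2(b)=0; units ≡ 5, 7 (mod 8); ε·ε+αω+βω = 0·1+10·0+0·1 ≡ 0  ⇒  (a,b)_2 = +1.
v=13: a=13^-2·(≡3), b=13^1·(≡6) mod 13; (3|13)=+1, (6|13)=-1; (−1)^{-2·1·6}·(+1)^1·(-1)^-2 = +1.
v=11: a=11^2·(≡4), b=11^1·(≡10) mod 11; (4|11)=+1, (10|11)=-1; (−1)^{2·1·5}·(+1)^1·(-1)^2 = +1.
v=19: a=19^0·(≡17), b=19^3·(≡16) mod 19; (17|19)=+1, (16|19)=+1; (−1)^{0·3·9}·(+1)^3·(+1)^0 = +1.
v=23: a=23^-1·(≡20), b=23^1·(≡12) mod 23; (20|23)=-1, (12|23)=+1; (−1)^{-1·1·11}·(-1)^1·(+1)^-1 = +1.
v=7: a=7^1·(≡1), b=7^1·(≡2) mod 7; (1|7)=+1, (2|7)=+1; (−1)^{1·1·3}·(+1)^1·(+1)^1 = -1.
v=3: a=3^-2·(≡2), b=3^0·(≡2) mod 3; (2|3)=-1, (2|3)=-1; (−1)^{-2·0·1}·(-1)^0·(-1)^-2 = +1.
v=5: a=5^1·(≡2), b=5^1·(≡3) mod 5; (2|5)=-1, (3|5)=-1; (−1)^{1·1·2}·(-1)^1·(-1)^1 = +1.
v=∞: 13685 > 0 and 67802735 > 0  ⇒  (a,b)_∞ = +1.
v=17: a=17^1·(≡3), b=17^2·(≡12) mod 17; (3|17)=-1, (12|17)=-1; (−1)^{1·2·8}·(-1)^2·(-1)^1 = -1.
(13685, 67802735 / ℚ) ramifies at {7, 17}: a division algebra.

[7, 17]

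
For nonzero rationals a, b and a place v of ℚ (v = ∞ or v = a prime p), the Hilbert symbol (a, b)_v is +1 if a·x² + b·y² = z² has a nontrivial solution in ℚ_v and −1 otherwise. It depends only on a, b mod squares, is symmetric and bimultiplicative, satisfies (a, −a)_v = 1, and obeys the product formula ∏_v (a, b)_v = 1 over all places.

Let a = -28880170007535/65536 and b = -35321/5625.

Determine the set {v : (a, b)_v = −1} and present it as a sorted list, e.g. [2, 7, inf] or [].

[17, 19, 23, inf]

(a, b) ≡ (-150535, -209) mod (ℚ^×)²; places V = {2, 3, 5, 7, 11, 13, 17, 19, 23, ∞}.
(a,b)_∞: sgn(-150535)=−, sgn(-209)=−, so -1.
(a,b)_11: α=1, u≡2; β=1, v≡3 (mod 11); (2|11)=-1, (3|11)=+1; sign (−1)^1·-1^1·+1^1 = +1.
(a,b)_5: α=1, u≡3; β=-4, v≡1 (mod 5); (3|5)=-1, (1|5)=+1; sign (−1)^0·-1^-4·+1^1 = +1.
(a,b)_3: α=12, u≡2; β=-2, v≡1 (mod 3); (2|3)=-1, (1|3)=+1; sign (−1)^0·-1^-2·+1^12 = +1.
(a,b)_23: α=1, u≡15; β=0, v≡20 (mod 23); (15|23)=-1, (20|23)=-1; sign (−1)^0·-1^0·-1^1 = -1.
(a,b)_2: α=-16, β=0; u≡1, v≡7 (mod 8); ε(u)ε(v)=0·1, αω(v)=-16·0, βω(u)=0·0; sum ≡ 0  ⇒  +1.
(a,b)_17: α=1, u≡15; β=0, v≡6 (mod 17); (15|17)=+1, (6|17)=-1; sign (−1)^0·+1^0·-1^1 = -1.
(a,b)_19: α=2, u≡12; β=1, v≡3 (mod 19); (12|19)=-1, (3|19)=-1; sign (−1)^0·-1^1·-1^2 = -1.
(a,b)_7: α=1, u≡5; β=0, v≡2 (mod 7); (5|7)=-1, (2|7)=+1; sign (−1)^0·-1^0·+1^1 = +1.
(a,b)_13: α=0, u≡8; β=2, v≡10 (mod 13); (8|13)=-1, (10|13)=+1; sign (−1)^0·-1^2·+1^0 = +1.
Ram(-150535, -209) = {17, 19, 23, ∞}; no ℚ_17-point on the conic.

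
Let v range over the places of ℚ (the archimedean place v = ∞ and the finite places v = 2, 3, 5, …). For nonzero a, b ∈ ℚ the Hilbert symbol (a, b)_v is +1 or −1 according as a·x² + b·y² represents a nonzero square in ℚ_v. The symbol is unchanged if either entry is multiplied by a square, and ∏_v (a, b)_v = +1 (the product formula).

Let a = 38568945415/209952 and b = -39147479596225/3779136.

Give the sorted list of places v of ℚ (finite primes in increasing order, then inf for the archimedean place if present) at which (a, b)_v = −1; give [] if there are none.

[2, 7, 13, 17]

Mod squares: a ≡ 15470, b ≡ -6409. Check v ∈ {∞, 2, 3, 5, 7, 11, 13, 17, 29}.
v=7: a=7^3·(≡5), b=7^4·(≡6) mod 7; (5|7)=-1, (6|7)=-1; (−1)^{3·4·3}·(-1)^4·(-1)^3 = -1.
v=∞: 15470 > 0 and -6409 < 0  ⇒  (a,b)_∞ = +1.
v=11: a=11^2·(≡1), b=11^2·(≡9) mod 11; (1|11)=+1, (9|11)=+1; (−1)^{2·2·5}·(+1)^2·(+1)^2 = +1.
v=29: a=29^2·(≡13), b=29^3·(≡15) mod 29; (13|29)=+1, (15|29)=-1; (−1)^{2·3·14}·(+1)^3·(-1)^2 = +1.
v=5: a=5^1·(≡4), b=5^2·(≡1) mod 5; (4|5)=+1, (1|5)=+1; (−1)^{1·2·2}·(+1)^2·(+1)^1 = +1.
v=13: a=13^1·(≡6), b=13^1·(≡4) mod 13; (6|13)=-1, (4|13)=+1; (−1)^{1·1·6}·(-1)^1·(+1)^1 = -1.
v=3: a=3^-8·(≡2), b=3^-10·(≡2) mod 3; (2|3)=-1, (2|3)=-1; (−1)^{-8·-10·1}·(-1)^-10·(-1)^-8 = +1.
v=2: v_2(a)=-5, v_2(b)=-6; units ≡ 7, 7 (mod 8); ε·ε+αω+βω = 1·1+-5·0+-6·0 ≡ 1  ⇒  (a,b)_2 = -1.
v=17: a=17^1·(≡13), b=17^1·(≡14) mod 17; (13|17)=+1, (14|17)=-1; (−1)^{1·1·8}·(+1)^1·(-1)^1 = -1.
Ram(15470, -6409) = {2, 7, 13, 17}; no ℚ_2-point on the conic.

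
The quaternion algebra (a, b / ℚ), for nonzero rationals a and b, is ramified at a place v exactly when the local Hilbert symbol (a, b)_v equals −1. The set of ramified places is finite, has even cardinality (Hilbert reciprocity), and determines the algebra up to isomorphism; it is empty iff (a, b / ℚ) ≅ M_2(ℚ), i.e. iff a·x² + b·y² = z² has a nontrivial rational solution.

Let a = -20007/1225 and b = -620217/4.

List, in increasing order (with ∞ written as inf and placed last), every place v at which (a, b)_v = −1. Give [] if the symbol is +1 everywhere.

(a, b) ≡ (-247, -7657) mod (ℚ^×)²; places V = {2, 3, 5, 7, 13, 19, 31, ∞}.
(a,b)_2: α=0, β=-2; u≡1, v≡7 (mod 8); ε(u)ε(v)=0·1, αω(v)=0·0, βω(u)=-2·0; sum ≡ 0  ⇒  +1.
(a,b)_13: α=1, u≡7; β=1, v≡10 (mod 13); (7|13)=-1, (10|13)=+1; sign (−1)^0·-1^1·+1^1 = -1.
(a,b)_5: α=-2, u≡2; β=0, v≡2 (mod 5); (2|5)=-1, (2|5)=-1; sign (−1)^0·-1^0·-1^-2 = +1.
(a,b)_31: α=0, u≡7; β=1, v≡28 (mod 31); (7|31)=+1, (28|31)=+1; sign (−1)^0·+1^1·+1^0 = +1.
(a,b)_∞: sgn(-247)=−, sgn(-7657)=−, so -1.
(a,b)_19: α=1, u≡16; β=1, v≡14 (mod 19); (16|19)=+1, (14|19)=-1; sign (−1)^1·+1^1·-1^1 = +1.
(a,b)_7: α=-2, u≡5; β=0, v≡1 (mod 7); (5|7)=-1, (1|7)=+1; sign (−1)^0·-1^0·+1^-2 = +1.
(a,b)_3: α=4, u≡2; β=4, v≡2 (mod 3); (2|3)=-1, (2|3)=-1; sign (−1)^0·-1^4·-1^4 = +1.
(-247, -7657 / ℚ) ramifies at {13, ∞}: a division algebra.

[13, inf]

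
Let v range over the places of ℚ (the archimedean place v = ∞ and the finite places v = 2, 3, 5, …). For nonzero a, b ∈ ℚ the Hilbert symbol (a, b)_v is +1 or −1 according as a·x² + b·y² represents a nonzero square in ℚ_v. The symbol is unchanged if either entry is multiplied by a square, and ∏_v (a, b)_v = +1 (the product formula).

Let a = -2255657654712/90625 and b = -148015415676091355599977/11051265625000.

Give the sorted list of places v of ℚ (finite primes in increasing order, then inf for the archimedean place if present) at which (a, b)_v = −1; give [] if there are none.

Mod squares: a ≡ -66990, b ≡ -2170. Check v ∈ {∞, 2, 3, 5, 7, 11, 23, 29, 31}.
v=7: a=7^5·(≡3), b=7^15·(≡6) mod 7; (3|7)=-1, (6|7)=-1; (−1)^{5·15·3}·(-1)^15·(-1)^5 = -1.
v=23: a=23^2·(≡3), b=23^0·(≡10) mod 23; (3|23)=+1, (10|23)=-1; (−1)^{2·0·11}·(+1)^0·(-1)^2 = +1.
v=∞: -66990 < 0 and -2170 < 0  ⇒  (a,b)_∞ = -1.
v=2: v_2(a)=3, v_2(b)=-3; units ≡ 1, 3 (mod 8); ε·ε+αω+βω = 0·1+3·1+-3·0 ≡ 1  ⇒  (a,b)_2 = -1.
v=11: a=11^1·(≡9), b=11^2·(≡6) mod 11; (9|11)=+1, (6|11)=-1; (−1)^{1·2·5}·(+1)^2·(-1)^1 = -1.
v=3: a=3^1·(≡2), b=3^2·(≡2) mod 3; (2|3)=-1, (2|3)=-1; (−1)^{1·2·1}·(-1)^2·(-1)^1 = -1.
v=29: a=29^-1·(≡18), b=29^-4·(≡4) mod 29; (18|29)=-1, (4|29)=+1; (−1)^{-1·-4·14}·(-1)^-4·(+1)^-1 = +1.
v=5: a=5^-5·(≡2), b=5^-9·(≡1) mod 5; (2|5)=-1, (1|5)=+1; (−1)^{-5·-9·2}·(-1)^-9·(+1)^-5 = -1.
v=31: a=31^2·(≡28), b=31^5·(≡30) mod 31; (28|31)=+1, (30|31)=-1; (−1)^{2·5·15}·(+1)^5·(-1)^2 = +1.
Ram(-66990, -2170) = {2, 3, 5, 7, 11, ∞}; no ℚ_2-point on the conic.

[2, 3, 5, 7, 11, inf]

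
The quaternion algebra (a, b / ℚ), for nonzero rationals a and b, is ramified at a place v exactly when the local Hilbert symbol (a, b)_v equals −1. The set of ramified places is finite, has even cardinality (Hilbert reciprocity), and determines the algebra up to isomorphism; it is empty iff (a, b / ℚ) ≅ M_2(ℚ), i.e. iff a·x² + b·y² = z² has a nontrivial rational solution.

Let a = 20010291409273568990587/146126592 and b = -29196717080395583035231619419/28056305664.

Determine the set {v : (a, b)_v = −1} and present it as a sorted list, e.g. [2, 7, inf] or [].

[7, 11, 13, 29]

Mod squares: a ≡ 358701, b ≡ -41523911. Check v ∈ {∞, 2, 3, 7, 11, 13, 17, 19, 23, 29, 31, 41}.
v=41: a=41^2·(≡25), b=41^2·(≡11) mod 41; (25|41)=+1, (11|41)=-1; (−1)^{2·2·20}·(+1)^2·(-1)^2 = +1.
v=23: a=23^2·(≡13), b=23^4·(≡2) mod 23; (13|23)=+1, (2|23)=+1; (−1)^{2·4·11}·(+1)^4·(+1)^2 = +1.
v=29: a=29^-1·(≡27), b=29^-1·(≡6) mod 29; (27|29)=-1, (6|29)=+1; (−1)^{-1·-1·14}·(-1)^-1·(+1)^-1 = -1.
v=13: a=13^2·(≡6), b=13^3·(≡7) mod 13; (6|13)=-1, (7|13)=-1; (−1)^{2·3·6}·(-1)^3·(-1)^2 = -1.
v=11: a=11^2·(≡6), b=11^1·(≡10) mod 11; (6|11)=-1, (10|11)=-1; (−1)^{2·1·5}·(-1)^1·(-1)^2 = -1.
v=∞: 358701 > 0 and -41523911 < 0  ⇒  (a,b)_∞ = +1.
v=19: a=19^1·(≡13), b=19^1·(≡9) mod 19; (13|19)=-1, (9|19)=+1; (−1)^{1·1·9}·(-1)^1·(+1)^1 = +1.
v=31: a=31^5·(≡28), b=31^7·(≡23) mod 31; (28|31)=+1, (23|31)=-1; (−1)^{5·7·15}·(+1)^7·(-1)^5 = +1.
v=2: v_2(a)=-8, v_2(b)=-14; units ≡ 5, 1 (mod 8); ε·ε+αω+βω = 0·0+-8·0+-14·1 ≡ 0  ⇒  (a,b)_2 = +1.
v=7: a=7^1·(≡5), b=7^0·(≡3) mod 7; (5|7)=-1, (3|7)=-1; (−1)^{1·0·3}·(-1)^0·(-1)^1 = -1.
v=17: a=17^2·(≡8), b=17^3·(≡6) mod 17; (8|17)=+1, (6|17)=-1; (−1)^{2·3·8}·(+1)^3·(-1)^2 = +1.
v=3: a=3^-9·(≡2), b=3^-10·(≡1) mod 3; (2|3)=-1, (1|3)=+1; (−1)^{-9·-10·1}·(-1)^-10·(+1)^-9 = +1.
(358701, -41523911 / ℚ) ramifies at {7, 11, 13, 29}: a division algebra.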